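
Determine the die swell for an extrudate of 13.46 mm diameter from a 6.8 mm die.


Die swell ratio = D_extrudate / D_die
= 13.46 / 6.8
= 1.979

Die swell = 1.979


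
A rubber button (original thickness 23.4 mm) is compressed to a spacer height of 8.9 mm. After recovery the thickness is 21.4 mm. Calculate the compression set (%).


CS = (t0 - recovered) / (t0 - ts) * 100
= (23.4 - 21.4) / (23.4 - 8.9) * 100
= 2.0 / 14.5 * 100
= 13.8%

13.8%


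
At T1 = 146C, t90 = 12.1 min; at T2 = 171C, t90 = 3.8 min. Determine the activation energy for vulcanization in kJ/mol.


T1 = 419.15 K, T2 = 444.15 K
1/T1 - 1/T2 = 1.3429e-04
ln(t1/t2) = ln(12.1/3.8) = 1.1582
Ea = 8.314 * 1.1582 / 1.3429e-04 = 71705.8113 J/mol
Ea = 71.71 kJ/mol

71.71 kJ/mol


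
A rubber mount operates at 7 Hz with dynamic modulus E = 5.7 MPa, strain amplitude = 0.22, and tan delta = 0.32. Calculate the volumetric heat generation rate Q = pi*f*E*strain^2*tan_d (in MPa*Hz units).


Q = pi * f * E * strain^2 * tan_d
= pi * 7 * 5.7 * 0.22^2 * 0.32
= pi * 7 * 5.7 * 0.0484 * 0.32
= 1.9414

Q = 1.9414


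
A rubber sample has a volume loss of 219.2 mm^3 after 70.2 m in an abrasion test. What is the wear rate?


Rate = volume_loss / distance
= 219.2 / 70.2
= 3.123 mm^3/m

3.123 mm^3/m


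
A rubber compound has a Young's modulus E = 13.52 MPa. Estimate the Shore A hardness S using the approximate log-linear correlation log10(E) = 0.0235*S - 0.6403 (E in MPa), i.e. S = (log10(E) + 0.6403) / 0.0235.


log10(E) = 0.0235*S - 0.6403  =>  S = (log10(E) + 0.6403) / 0.0235
log10(13.52) = 1.130977
S = (1.130977 + 0.6403) / 0.0235 = 1.771277 / 0.0235
S = 75.4

Shore A = 75.4


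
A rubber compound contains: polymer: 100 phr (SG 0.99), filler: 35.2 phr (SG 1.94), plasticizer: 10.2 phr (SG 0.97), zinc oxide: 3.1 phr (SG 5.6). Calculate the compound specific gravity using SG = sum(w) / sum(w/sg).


Sum of weights = 148.5
Volume contributions:
  polymer: 100/0.99 = 101.0101
  filler: 35.2/1.94 = 18.1443
  plasticizer: 10.2/0.97 = 10.5155
  zinc oxide: 3.1/5.6 = 0.5536
Sum of volumes = 130.2235
SG = 148.5 / 130.2235 = 1.14

SG = 1.14


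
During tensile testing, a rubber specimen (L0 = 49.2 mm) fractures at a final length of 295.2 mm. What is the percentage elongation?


Elongation = (Lf - L0) / L0 * 100
= (295.2 - 49.2) / 49.2 * 100
= 246.0 / 49.2 * 100
= 500.0%

500.0%


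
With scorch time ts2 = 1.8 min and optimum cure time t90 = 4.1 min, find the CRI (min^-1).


CRI = 100 / (t90 - ts2)
= 100 / (4.1 - 1.8)
= 100 / 2.3
= 43.48 min^-1

43.48 min^-1


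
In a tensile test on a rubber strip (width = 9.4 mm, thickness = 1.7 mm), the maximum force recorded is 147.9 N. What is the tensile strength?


Area = width * thickness = 9.4 * 1.7 = 15.98 mm^2
TS = force / area = 147.9 / 15.98 = 9.26 MPa

9.26 MPa


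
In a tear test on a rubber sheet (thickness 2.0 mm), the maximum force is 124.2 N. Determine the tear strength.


Tear strength = force / thickness
= 124.2 / 2.0
= 62.1 N/mm

62.1 N/mm


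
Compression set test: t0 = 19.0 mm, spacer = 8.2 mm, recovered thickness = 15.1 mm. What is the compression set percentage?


CS = (t0 - recovered) / (t0 - ts) * 100
= (19.0 - 15.1) / (19.0 - 8.2) * 100
= 3.9 / 10.8 * 100
= 36.1%

36.1%


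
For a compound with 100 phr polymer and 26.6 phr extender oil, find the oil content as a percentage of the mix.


Oil % = oil / (100 + oil) * 100
= 26.6 / (100 + 26.6) * 100
= 26.6 / 126.6 * 100
= 21.01%

21.01%


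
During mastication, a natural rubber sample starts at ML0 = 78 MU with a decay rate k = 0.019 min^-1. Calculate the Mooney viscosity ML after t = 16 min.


ML = ML0 * exp(-k * t)
ML = 78 * exp(-0.019 * 16)
ML = 78 * 0.7379
ML = 57.55 MU

57.55 MU


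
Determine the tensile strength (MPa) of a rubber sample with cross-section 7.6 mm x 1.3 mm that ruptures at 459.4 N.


Area = width * thickness = 7.6 * 1.3 = 9.88 mm^2
TS = force / area = 459.4 / 9.88 = 46.5 MPa

46.5 MPa


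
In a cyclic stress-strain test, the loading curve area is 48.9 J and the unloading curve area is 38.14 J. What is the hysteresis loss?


Hysteresis loss = loading - unloading
= 48.9 - 38.14
= 10.76 J

10.76 J


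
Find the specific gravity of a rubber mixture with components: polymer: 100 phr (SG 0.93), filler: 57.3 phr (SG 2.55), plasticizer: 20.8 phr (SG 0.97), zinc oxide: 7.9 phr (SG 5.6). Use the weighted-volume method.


Sum of weights = 186.0
Volume contributions:
  polymer: 100/0.93 = 107.5269
  filler: 57.3/2.55 = 22.4706
  plasticizer: 20.8/0.97 = 21.4433
  zinc oxide: 7.9/5.6 = 1.4107
Sum of volumes = 152.8515
SG = 186.0 / 152.8515 = 1.217

SG = 1.217


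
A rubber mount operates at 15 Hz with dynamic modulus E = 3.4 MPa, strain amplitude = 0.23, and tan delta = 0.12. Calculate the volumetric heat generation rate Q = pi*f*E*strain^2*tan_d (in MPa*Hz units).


Q = pi * f * E * strain^2 * tan_d
= pi * 15 * 3.4 * 0.23^2 * 0.12
= pi * 15 * 3.4 * 0.0529 * 0.12
= 1.0171

Q = 1.0171


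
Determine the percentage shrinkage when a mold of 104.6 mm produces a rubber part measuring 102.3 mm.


Shrinkage = (mold - part) / mold * 100
= (104.6 - 102.3) / 104.6 * 100
= 2.3 / 104.6 * 100
= 2.2%

2.2%


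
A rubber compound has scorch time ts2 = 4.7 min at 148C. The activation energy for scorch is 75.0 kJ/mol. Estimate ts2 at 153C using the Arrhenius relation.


Convert temperatures: T1 = 148 + 273.15 = 421.15 K, T2 = 153 + 273.15 = 426.15 K
ts2_new = 4.7 * exp(75000 / 8.314 * (1/426.15 - 1/421.15))
1/T2 - 1/T1 = -2.7859e-05
ts2_new = 3.66 min

3.66 min


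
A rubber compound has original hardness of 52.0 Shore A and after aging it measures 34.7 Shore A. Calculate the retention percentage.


Retention = aged / original * 100
= 34.7 / 52.0 * 100
= 66.7%

66.7%


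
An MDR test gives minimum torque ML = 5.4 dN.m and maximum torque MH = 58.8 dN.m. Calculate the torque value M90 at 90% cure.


M90 = ML + 0.9 * (MH - ML)
M90 = 5.4 + 0.9 * (58.8 - 5.4)
M90 = 5.4 + 0.9 * 53.4
M90 = 53.46 dN.m

53.46 dN.m


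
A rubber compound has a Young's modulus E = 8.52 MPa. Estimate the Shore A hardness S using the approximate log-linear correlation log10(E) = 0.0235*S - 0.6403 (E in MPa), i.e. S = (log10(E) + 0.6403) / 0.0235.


log10(E) = 0.0235*S - 0.6403  =>  S = (log10(E) + 0.6403) / 0.0235
log10(8.52) = 0.930440
S = (0.930440 + 0.6403) / 0.0235 = 1.570740 / 0.0235
S = 66.8

Shore A = 66.8


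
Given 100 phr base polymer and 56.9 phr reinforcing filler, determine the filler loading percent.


Filler % = filler / (rubber + filler) * 100
= 56.9 / (100 + 56.9) * 100
= 56.9 / 156.9 * 100
= 36.27%

36.27%


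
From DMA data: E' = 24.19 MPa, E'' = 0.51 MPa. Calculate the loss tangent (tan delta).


tan delta = E'' / E'
= 0.51 / 24.19
= 0.0211

tan delta = 0.0211


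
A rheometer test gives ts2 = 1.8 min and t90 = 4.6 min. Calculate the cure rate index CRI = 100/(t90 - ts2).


CRI = 100 / (t90 - ts2)
= 100 / (4.6 - 1.8)
= 100 / 2.8
= 35.71 min^-1

35.71 min^-1


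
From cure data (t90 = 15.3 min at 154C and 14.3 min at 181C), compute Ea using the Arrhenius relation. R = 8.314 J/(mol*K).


T1 = 427.15 K, T2 = 454.15 K
1/T1 - 1/T2 = 1.3918e-04
ln(t1/t2) = ln(15.3/14.3) = 0.0676
Ea = 8.314 * 0.0676 / 1.3918e-04 = 4037.6584 J/mol
Ea = 4.04 kJ/mol

4.04 kJ/mol


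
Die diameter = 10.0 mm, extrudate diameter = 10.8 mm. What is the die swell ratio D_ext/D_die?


Die swell ratio = D_extrudate / D_die
= 10.8 / 10.0
= 1.08

Die swell = 1.08


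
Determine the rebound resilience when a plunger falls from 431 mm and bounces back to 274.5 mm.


Resilience = h_rebound / h_drop * 100
= 274.5 / 431 * 100
= 63.7%

63.7%


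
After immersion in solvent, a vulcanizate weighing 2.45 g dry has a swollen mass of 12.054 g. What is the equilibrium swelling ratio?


Q = W_swollen / W_dry
Q = 12.054 / 2.45
Q = 4.92

Q = 4.92


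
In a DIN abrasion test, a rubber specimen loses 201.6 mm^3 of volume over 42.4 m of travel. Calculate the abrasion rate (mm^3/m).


Rate = volume_loss / distance
= 201.6 / 42.4
= 4.755 mm^3/m

4.755 mm^3/m


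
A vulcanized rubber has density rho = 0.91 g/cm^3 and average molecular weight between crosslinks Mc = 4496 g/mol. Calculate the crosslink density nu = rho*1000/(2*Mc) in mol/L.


nu = rho * 1000 / (2 * Mc)
nu = 0.91 * 1000 / (2 * 4496)
nu = 910.0 / 8992
nu = 0.1012 mol/L

0.1012 mol/L


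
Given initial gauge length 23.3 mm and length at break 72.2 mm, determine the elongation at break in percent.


Elongation = (Lf - L0) / L0 * 100
= (72.2 - 23.3) / 23.3 * 100
= 48.9 / 23.3 * 100
= 209.9%

209.9%


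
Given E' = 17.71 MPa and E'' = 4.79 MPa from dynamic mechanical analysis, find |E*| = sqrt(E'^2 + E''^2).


|E*| = sqrt(E'^2 + E''^2)
= sqrt(17.71^2 + 4.79^2)
= sqrt(313.6441 + 22.9441)
= 18.346 MPa

18.346 MPa


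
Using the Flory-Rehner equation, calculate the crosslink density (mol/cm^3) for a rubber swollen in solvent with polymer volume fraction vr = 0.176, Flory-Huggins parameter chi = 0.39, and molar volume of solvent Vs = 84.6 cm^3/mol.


ln(1 - vr) = ln(1 - 0.176) = -0.1936
Numerator = -((-0.1936) + 0.176 + 0.39 * 0.176^2) = 0.0055
Denominator = 84.6 * (0.176^(1/3) - 0.176/2) = 39.9657
nu = 0.0055 / 39.9657 = 1.3772e-04 mol/cm^3

1.3772e-04 mol/cm^3


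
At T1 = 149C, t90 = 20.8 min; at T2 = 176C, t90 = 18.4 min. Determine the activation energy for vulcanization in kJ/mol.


T1 = 422.15 K, T2 = 449.15 K
1/T1 - 1/T2 = 1.4240e-04
ln(t1/t2) = ln(20.8/18.4) = 0.1226
Ea = 8.314 * 0.1226 / 1.4240e-04 = 7158.1888 J/mol
Ea = 7.16 kJ/mol

7.16 kJ/mol


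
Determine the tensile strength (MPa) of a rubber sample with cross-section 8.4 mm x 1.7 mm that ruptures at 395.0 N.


Area = width * thickness = 8.4 * 1.7 = 14.28 mm^2
TS = force / area = 395.0 / 14.28 = 27.66 MPa

27.66 MPa


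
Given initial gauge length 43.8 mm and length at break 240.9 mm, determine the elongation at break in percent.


Elongation = (Lf - L0) / L0 * 100
= (240.9 - 43.8) / 43.8 * 100
= 197.1 / 43.8 * 100
= 450.0%

450.0%


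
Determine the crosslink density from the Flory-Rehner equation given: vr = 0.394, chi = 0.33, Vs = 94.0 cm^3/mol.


ln(1 - vr) = ln(1 - 0.394) = -0.5009
Numerator = -((-0.5009) + 0.394 + 0.33 * 0.394^2) = 0.0556
Denominator = 94.0 * (0.394^(1/3) - 0.394/2) = 50.3937
nu = 0.0556 / 50.3937 = 0.0011 mol/cm^3

0.0011 mol/cm^3


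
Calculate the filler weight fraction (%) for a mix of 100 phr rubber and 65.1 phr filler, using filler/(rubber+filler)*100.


Filler % = filler / (rubber + filler) * 100
= 65.1 / (100 + 65.1) * 100
= 65.1 / 165.1 * 100
= 39.43%

39.43%


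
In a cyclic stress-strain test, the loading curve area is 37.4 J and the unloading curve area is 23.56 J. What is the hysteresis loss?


Hysteresis loss = loading - unloading
= 37.4 - 23.56
= 13.84 J

13.84 J


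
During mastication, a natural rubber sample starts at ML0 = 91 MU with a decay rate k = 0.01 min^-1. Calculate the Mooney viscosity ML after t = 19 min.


ML = ML0 * exp(-k * t)
ML = 91 * exp(-0.01 * 19)
ML = 91 * 0.8270
ML = 75.25 MU

75.25 MU


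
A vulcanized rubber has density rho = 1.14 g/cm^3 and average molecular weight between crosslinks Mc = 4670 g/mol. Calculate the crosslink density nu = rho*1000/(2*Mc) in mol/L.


nu = rho * 1000 / (2 * Mc)
nu = 1.14 * 1000 / (2 * 4670)
nu = 1140.0 / 9340
nu = 0.1221 mol/L

0.1221 mol/L


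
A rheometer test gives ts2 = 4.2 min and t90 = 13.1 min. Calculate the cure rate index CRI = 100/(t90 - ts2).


CRI = 100 / (t90 - ts2)
= 100 / (13.1 - 4.2)
= 100 / 8.9
= 11.24 min^-1

11.24 min^-1


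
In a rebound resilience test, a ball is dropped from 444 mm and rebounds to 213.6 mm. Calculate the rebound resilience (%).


Resilience = h_rebound / h_drop * 100
= 213.6 / 444 * 100
= 48.1%

48.1%


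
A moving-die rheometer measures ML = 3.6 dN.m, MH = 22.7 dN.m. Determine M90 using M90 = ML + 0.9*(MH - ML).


M90 = ML + 0.9 * (MH - ML)
M90 = 3.6 + 0.9 * (22.7 - 3.6)
M90 = 3.6 + 0.9 * 19.1
M90 = 20.79 dN.m

20.79 dN.m


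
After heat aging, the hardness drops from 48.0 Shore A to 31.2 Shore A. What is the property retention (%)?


Retention = aged / original * 100
= 31.2 / 48.0 * 100
= 65.0%

65.0%


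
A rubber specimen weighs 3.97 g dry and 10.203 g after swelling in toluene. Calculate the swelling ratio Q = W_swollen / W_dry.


Q = W_swollen / W_dry
Q = 10.203 / 3.97
Q = 2.57

Q = 2.57


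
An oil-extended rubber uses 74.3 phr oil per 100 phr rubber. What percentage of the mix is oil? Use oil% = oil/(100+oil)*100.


Oil % = oil / (100 + oil) * 100
= 74.3 / (100 + 74.3) * 100
= 74.3 / 174.3 * 100
= 42.63%

42.63%


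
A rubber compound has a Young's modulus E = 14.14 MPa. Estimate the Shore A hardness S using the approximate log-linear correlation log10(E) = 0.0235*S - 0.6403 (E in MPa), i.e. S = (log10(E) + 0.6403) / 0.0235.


log10(E) = 0.0235*S - 0.6403  =>  S = (log10(E) + 0.6403) / 0.0235
log10(14.14) = 1.150449
S = (1.150449 + 0.6403) / 0.0235 = 1.790749 / 0.0235
S = 76.2

Shore A = 76.2


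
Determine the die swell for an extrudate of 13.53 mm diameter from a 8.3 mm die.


Die swell ratio = D_extrudate / D_die
= 13.53 / 8.3
= 1.63

Die swell = 1.63


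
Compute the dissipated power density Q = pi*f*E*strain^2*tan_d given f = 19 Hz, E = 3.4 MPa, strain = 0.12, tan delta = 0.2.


Q = pi * f * E * strain^2 * tan_d
= pi * 19 * 3.4 * 0.12^2 * 0.2
= pi * 19 * 3.4 * 0.0144 * 0.2
= 0.5845

Q = 0.5845


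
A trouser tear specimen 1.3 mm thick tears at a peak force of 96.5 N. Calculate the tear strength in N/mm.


Tear strength = force / thickness
= 96.5 / 1.3
= 74.23 N/mm

74.23 N/mm


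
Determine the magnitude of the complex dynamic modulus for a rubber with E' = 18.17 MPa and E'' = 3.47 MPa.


|E*| = sqrt(E'^2 + E''^2)
= sqrt(18.17^2 + 3.47^2)
= sqrt(330.1489 + 12.0409)
= 18.498 MPa

18.498 MPa


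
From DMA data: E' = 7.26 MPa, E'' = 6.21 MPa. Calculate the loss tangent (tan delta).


tan delta = E'' / E'
= 6.21 / 7.26
= 0.8554

tan delta = 0.8554


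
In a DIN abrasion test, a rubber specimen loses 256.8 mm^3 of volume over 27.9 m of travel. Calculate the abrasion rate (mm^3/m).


Rate = volume_loss / distance
= 256.8 / 27.9
= 9.204 mm^3/m

9.204 mm^3/m


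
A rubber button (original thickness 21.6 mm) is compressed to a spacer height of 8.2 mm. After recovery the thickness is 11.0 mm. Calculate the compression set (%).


CS = (t0 - recovered) / (t0 - ts) * 100
= (21.6 - 11.0) / (21.6 - 8.2) * 100
= 10.6 / 13.4 * 100
= 79.1%

79.1%


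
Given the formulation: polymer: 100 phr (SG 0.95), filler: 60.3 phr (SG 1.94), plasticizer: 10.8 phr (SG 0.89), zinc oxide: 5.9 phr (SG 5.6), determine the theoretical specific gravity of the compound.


Sum of weights = 177.0
Volume contributions:
  polymer: 100/0.95 = 105.2632
  filler: 60.3/1.94 = 31.0825
  plasticizer: 10.8/0.89 = 12.1348
  zinc oxide: 5.9/5.6 = 1.0536
Sum of volumes = 149.5340
SG = 177.0 / 149.5340 = 1.184

SG = 1.184


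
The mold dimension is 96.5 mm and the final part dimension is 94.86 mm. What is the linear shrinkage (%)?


Shrinkage = (mold - part) / mold * 100
= (96.5 - 94.86) / 96.5 * 100
= 1.64 / 96.5 * 100
= 1.7%

1.7%


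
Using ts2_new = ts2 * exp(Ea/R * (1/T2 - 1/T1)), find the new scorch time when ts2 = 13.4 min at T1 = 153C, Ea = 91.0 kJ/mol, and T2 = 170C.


Convert temperatures: T1 = 153 + 273.15 = 426.15 K, T2 = 170 + 273.15 = 443.15 K
ts2_new = 13.4 * exp(91000 / 8.314 * (1/443.15 - 1/426.15))
1/T2 - 1/T1 = -9.0019e-05
ts2_new = 5.0 min

5.0 min


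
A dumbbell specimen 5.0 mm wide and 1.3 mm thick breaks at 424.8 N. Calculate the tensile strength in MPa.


Area = width * thickness = 5.0 * 1.3 = 6.5 mm^2
TS = force / area = 424.8 / 6.5 = 65.35 MPa

65.35 MPa


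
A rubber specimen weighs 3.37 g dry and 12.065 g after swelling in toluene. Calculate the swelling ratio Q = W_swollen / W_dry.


Q = W_swollen / W_dry
Q = 12.065 / 3.37
Q = 3.58

Q = 3.58


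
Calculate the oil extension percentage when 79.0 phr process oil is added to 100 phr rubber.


Oil % = oil / (100 + oil) * 100
= 79.0 / (100 + 79.0) * 100
= 79.0 / 179.0 * 100
= 44.13%

44.13%


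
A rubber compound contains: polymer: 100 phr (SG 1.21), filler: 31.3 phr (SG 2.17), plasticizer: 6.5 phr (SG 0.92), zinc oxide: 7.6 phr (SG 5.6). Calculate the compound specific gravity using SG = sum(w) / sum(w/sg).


Sum of weights = 145.4
Volume contributions:
  polymer: 100/1.21 = 82.6446
  filler: 31.3/2.17 = 14.4240
  plasticizer: 6.5/0.92 = 7.0652
  zinc oxide: 7.6/5.6 = 1.3571
Sum of volumes = 105.4910
SG = 145.4 / 105.4910 = 1.378

SG = 1.378


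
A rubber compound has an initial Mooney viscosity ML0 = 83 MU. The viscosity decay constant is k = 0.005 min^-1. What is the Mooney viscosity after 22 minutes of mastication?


ML = ML0 * exp(-k * t)
ML = 83 * exp(-0.005 * 22)
ML = 83 * 0.8958
ML = 74.35 MU

74.35 MU


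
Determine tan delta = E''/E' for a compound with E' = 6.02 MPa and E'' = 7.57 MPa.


tan delta = E'' / E'
= 7.57 / 6.02
= 1.2575

tan delta = 1.2575


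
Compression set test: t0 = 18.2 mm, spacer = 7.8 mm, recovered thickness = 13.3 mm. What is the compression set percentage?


CS = (t0 - recovered) / (t0 - ts) * 100
= (18.2 - 13.3) / (18.2 - 7.8) * 100
= 4.9 / 10.4 * 100
= 47.1%

47.1%


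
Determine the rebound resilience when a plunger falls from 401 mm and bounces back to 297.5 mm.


Resilience = h_rebound / h_drop * 100
= 297.5 / 401 * 100
= 74.2%

74.2%


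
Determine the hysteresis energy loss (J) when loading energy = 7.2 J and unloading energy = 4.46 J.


Hysteresis loss = loading - unloading
= 7.2 - 4.46
= 2.74 J

2.74 J


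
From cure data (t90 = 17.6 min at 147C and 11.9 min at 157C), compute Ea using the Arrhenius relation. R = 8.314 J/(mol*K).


T1 = 420.15 K, T2 = 430.15 K
1/T1 - 1/T2 = 5.5332e-05
ln(t1/t2) = ln(17.6/11.9) = 0.3914
Ea = 8.314 * 0.3914 / 5.5332e-05 = 58804.6010 J/mol
Ea = 58.8 kJ/mol

58.8 kJ/mol


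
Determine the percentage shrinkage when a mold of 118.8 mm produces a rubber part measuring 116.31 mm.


Shrinkage = (mold - part) / mold * 100
= (118.8 - 116.31) / 118.8 * 100
= 2.49 / 118.8 * 100
= 2.1%

2.1%


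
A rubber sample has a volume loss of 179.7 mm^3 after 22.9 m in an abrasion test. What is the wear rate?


Rate = volume_loss / distance
= 179.7 / 22.9
= 7.847 mm^3/m

7.847 mm^3/m


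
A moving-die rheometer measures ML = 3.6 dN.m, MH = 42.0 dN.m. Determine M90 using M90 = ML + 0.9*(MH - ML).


M90 = ML + 0.9 * (MH - ML)
M90 = 3.6 + 0.9 * (42.0 - 3.6)
M90 = 3.6 + 0.9 * 38.4
M90 = 38.16 dN.m

38.16 dN.m


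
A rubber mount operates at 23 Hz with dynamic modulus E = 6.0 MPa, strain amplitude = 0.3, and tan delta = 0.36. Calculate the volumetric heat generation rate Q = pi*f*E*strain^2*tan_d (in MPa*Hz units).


Q = pi * f * E * strain^2 * tan_d
= pi * 23 * 6.0 * 0.3^2 * 0.36
= pi * 23 * 6.0 * 0.0900 * 0.36
= 14.0467

Q = 14.0467


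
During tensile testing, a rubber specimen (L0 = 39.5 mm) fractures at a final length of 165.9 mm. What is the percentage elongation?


Elongation = (Lf - L0) / L0 * 100
= (165.9 - 39.5) / 39.5 * 100
= 126.4 / 39.5 * 100
= 320.0%

320.0%


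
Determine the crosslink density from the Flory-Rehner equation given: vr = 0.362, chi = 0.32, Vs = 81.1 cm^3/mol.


ln(1 - vr) = ln(1 - 0.362) = -0.4494
Numerator = -((-0.4494) + 0.362 + 0.32 * 0.362^2) = 0.0455
Denominator = 81.1 * (0.362^(1/3) - 0.362/2) = 43.1204
nu = 0.0455 / 43.1204 = 0.0011 mol/cm^3

0.0011 mol/cm^3


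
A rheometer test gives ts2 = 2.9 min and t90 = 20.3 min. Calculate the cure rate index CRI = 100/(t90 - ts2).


CRI = 100 / (t90 - ts2)
= 100 / (20.3 - 2.9)
= 100 / 17.4
= 5.75 min^-1

5.75 min^-1


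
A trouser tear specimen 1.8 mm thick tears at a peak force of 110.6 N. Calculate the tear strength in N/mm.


Tear strength = force / thickness
= 110.6 / 1.8
= 61.44 N/mm

61.44 N/mm


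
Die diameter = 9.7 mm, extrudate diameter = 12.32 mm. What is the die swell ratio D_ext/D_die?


Die swell ratio = D_extrudate / D_die
= 12.32 / 9.7
= 1.27

Die swell = 1.27


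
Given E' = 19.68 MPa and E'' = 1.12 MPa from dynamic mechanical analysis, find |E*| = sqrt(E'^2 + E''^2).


|E*| = sqrt(E'^2 + E''^2)
= sqrt(19.68^2 + 1.12^2)
= sqrt(387.3024 + 1.2544)
= 19.712 MPa

19.712 MPa


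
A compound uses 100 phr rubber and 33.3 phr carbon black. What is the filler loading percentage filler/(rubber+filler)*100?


Filler % = filler / (rubber + filler) * 100
= 33.3 / (100 + 33.3) * 100
= 33.3 / 133.3 * 100
= 24.98%

24.98%


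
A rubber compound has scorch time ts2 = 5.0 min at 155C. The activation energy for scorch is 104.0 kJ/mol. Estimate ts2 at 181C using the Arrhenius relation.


Convert temperatures: T1 = 155 + 273.15 = 428.15 K, T2 = 181 + 273.15 = 454.15 K
ts2_new = 5.0 * exp(104000 / 8.314 * (1/454.15 - 1/428.15))
1/T2 - 1/T1 = -1.3371e-04
ts2_new = 0.94 min

0.94 min


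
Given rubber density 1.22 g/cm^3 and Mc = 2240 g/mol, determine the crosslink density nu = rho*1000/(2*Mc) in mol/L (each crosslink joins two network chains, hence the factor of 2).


nu = rho * 1000 / (2 * Mc)
nu = 1.22 * 1000 / (2 * 2240)
nu = 1220.0 / 4480
nu = 0.2723 mol/L

0.2723 mol/L


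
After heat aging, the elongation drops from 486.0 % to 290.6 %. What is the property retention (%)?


Retention = aged / original * 100
= 290.6 / 486.0 * 100
= 59.8%

59.8%


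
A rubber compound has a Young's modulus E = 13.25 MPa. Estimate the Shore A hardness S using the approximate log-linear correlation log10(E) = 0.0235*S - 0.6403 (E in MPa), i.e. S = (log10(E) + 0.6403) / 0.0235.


log10(E) = 0.0235*S - 0.6403  =>  S = (log10(E) + 0.6403) / 0.0235
log10(13.25) = 1.122216
S = (1.122216 + 0.6403) / 0.0235 = 1.762516 / 0.0235
S = 75.0

Shore A = 75.0


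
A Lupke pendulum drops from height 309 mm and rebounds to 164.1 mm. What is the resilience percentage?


Resilience = h_rebound / h_drop * 100
= 164.1 / 309 * 100
= 53.1%

53.1%


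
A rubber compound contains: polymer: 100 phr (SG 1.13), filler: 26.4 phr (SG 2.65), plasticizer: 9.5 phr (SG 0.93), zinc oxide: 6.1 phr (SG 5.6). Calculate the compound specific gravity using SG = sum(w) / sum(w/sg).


Sum of weights = 142.0
Volume contributions:
  polymer: 100/1.13 = 88.4956
  filler: 26.4/2.65 = 9.9623
  plasticizer: 9.5/0.93 = 10.2151
  zinc oxide: 6.1/5.6 = 1.0893
Sum of volumes = 109.7622
SG = 142.0 / 109.7622 = 1.294

SG = 1.294


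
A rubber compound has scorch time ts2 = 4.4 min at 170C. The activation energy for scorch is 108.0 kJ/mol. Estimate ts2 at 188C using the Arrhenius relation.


Convert temperatures: T1 = 170 + 273.15 = 443.15 K, T2 = 188 + 273.15 = 461.15 K
ts2_new = 4.4 * exp(108000 / 8.314 * (1/461.15 - 1/443.15))
1/T2 - 1/T1 = -8.8080e-05
ts2_new = 1.4 min

1.4 min


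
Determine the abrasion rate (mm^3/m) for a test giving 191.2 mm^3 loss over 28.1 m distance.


Rate = volume_loss / distance
= 191.2 / 28.1
= 6.804 mm^3/m

6.804 mm^3/m


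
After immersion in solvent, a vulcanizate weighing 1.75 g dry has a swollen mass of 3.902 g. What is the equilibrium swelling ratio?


Q = W_swollen / W_dry
Q = 3.902 / 1.75
Q = 2.23

Q = 2.23


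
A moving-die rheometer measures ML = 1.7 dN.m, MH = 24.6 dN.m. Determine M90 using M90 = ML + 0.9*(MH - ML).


M90 = ML + 0.9 * (MH - ML)
M90 = 1.7 + 0.9 * (24.6 - 1.7)
M90 = 1.7 + 0.9 * 22.9
M90 = 22.31 dN.m

22.31 dN.m


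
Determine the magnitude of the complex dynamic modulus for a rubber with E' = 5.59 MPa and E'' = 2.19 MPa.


|E*| = sqrt(E'^2 + E''^2)
= sqrt(5.59^2 + 2.19^2)
= sqrt(31.2481 + 4.7961)
= 6.004 MPa

6.004 MPa


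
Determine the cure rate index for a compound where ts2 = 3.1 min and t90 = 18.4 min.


CRI = 100 / (t90 - ts2)
= 100 / (18.4 - 3.1)
= 100 / 15.3
= 6.54 min^-1

6.54 min^-1


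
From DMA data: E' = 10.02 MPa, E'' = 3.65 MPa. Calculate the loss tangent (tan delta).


tan delta = E'' / E'
= 3.65 / 10.02
= 0.3643

tan delta = 0.3643


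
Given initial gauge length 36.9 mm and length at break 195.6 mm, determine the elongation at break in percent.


Elongation = (Lf - L0) / L0 * 100
= (195.6 - 36.9) / 36.9 * 100
= 158.7 / 36.9 * 100
= 430.1%

430.1%


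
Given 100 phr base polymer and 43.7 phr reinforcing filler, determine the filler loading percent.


Filler % = filler / (rubber + filler) * 100
= 43.7 / (100 + 43.7) * 100
= 43.7 / 143.7 * 100
= 30.41%

30.41%


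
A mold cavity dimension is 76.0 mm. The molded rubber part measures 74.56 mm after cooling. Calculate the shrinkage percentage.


Shrinkage = (mold - part) / mold * 100
= (76.0 - 74.56) / 76.0 * 100
= 1.44 / 76.0 * 100
= 1.89%

1.89%


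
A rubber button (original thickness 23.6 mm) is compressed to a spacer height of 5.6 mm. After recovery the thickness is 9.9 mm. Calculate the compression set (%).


CS = (t0 - recovered) / (t0 - ts) * 100
= (23.6 - 9.9) / (23.6 - 5.6) * 100
= 13.7 / 18.0 * 100
= 76.1%

76.1%


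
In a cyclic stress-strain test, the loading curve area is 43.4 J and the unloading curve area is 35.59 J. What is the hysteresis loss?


Hysteresis loss = loading - unloading
= 43.4 - 35.59
= 7.81 J

7.81 J


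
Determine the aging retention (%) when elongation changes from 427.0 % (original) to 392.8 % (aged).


Retention = aged / original * 100
= 392.8 / 427.0 * 100
= 92.0%

92.0%


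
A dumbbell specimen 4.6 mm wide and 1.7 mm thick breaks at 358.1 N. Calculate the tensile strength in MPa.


Area = width * thickness = 4.6 * 1.7 = 7.82 mm^2
TS = force / area = 358.1 / 7.82 = 45.79 MPa

45.79 MPa


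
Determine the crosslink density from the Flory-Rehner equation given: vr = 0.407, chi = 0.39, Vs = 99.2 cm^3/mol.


ln(1 - vr) = ln(1 - 0.407) = -0.5226
Numerator = -((-0.5226) + 0.407 + 0.39 * 0.407^2) = 0.0510
Denominator = 99.2 * (0.407^(1/3) - 0.407/2) = 53.3279
nu = 0.0510 / 53.3279 = 9.5556e-04 mol/cm^3

9.5556e-04 mol/cm^3


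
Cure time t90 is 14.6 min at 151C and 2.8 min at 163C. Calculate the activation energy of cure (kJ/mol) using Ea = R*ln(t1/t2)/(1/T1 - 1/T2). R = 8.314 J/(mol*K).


T1 = 424.15 K, T2 = 436.15 K
1/T1 - 1/T2 = 6.4867e-05
ln(t1/t2) = ln(14.6/2.8) = 1.6514
Ea = 8.314 * 1.6514 / 6.4867e-05 = 211659.1062 J/mol
Ea = 211.66 kJ/mol

211.66 kJ/mol


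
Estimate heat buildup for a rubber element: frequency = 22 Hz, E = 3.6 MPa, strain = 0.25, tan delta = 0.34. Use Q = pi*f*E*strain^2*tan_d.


Q = pi * f * E * strain^2 * tan_d
= pi * 22 * 3.6 * 0.25^2 * 0.34
= pi * 22 * 3.6 * 0.0625 * 0.34
= 5.2873

Q = 5.2873


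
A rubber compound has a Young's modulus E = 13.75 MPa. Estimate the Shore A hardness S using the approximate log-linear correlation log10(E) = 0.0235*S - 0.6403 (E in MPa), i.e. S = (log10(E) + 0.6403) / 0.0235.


log10(E) = 0.0235*S - 0.6403  =>  S = (log10(E) + 0.6403) / 0.0235
log10(13.75) = 1.138303
S = (1.138303 + 0.6403) / 0.0235 = 1.778603 / 0.0235
S = 75.7

Shore A = 75.7


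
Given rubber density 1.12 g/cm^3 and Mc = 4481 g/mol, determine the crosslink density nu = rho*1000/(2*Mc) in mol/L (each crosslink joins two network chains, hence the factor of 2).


nu = rho * 1000 / (2 * Mc)
nu = 1.12 * 1000 / (2 * 4481)
nu = 1120.0 / 8962
nu = 0.1250 mol/L

0.1250 mol/L


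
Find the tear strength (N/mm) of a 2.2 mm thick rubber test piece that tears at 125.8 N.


Tear strength = force / thickness
= 125.8 / 2.2
= 57.18 N/mm

57.18 N/mm


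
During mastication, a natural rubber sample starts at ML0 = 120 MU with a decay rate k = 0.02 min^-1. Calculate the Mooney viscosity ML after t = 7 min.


ML = ML0 * exp(-k * t)
ML = 120 * exp(-0.02 * 7)
ML = 120 * 0.8694
ML = 104.32 MU

104.32 MU


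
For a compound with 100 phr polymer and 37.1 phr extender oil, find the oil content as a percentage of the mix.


Oil % = oil / (100 + oil) * 100
= 37.1 / (100 + 37.1) * 100
= 37.1 / 137.1 * 100
= 27.06%

27.06%


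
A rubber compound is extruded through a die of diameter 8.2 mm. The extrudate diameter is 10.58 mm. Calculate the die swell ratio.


Die swell ratio = D_extrudate / D_die
= 10.58 / 8.2
= 1.29

Die swell = 1.29


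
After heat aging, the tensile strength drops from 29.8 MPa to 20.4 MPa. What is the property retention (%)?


Retention = aged / original * 100
= 20.4 / 29.8 * 100
= 68.5%

68.5%


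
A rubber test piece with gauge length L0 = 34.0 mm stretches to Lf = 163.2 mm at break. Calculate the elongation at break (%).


Elongation = (Lf - L0) / L0 * 100
= (163.2 - 34.0) / 34.0 * 100
= 129.2 / 34.0 * 100
= 380.0%

380.0%


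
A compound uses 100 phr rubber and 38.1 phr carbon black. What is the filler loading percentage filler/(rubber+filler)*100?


Filler % = filler / (rubber + filler) * 100
= 38.1 / (100 + 38.1) * 100
= 38.1 / 138.1 * 100
= 27.59%

27.59%


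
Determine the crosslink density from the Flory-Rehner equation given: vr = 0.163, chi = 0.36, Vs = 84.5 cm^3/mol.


ln(1 - vr) = ln(1 - 0.163) = -0.1779
Numerator = -((-0.1779) + 0.163 + 0.36 * 0.163^2) = 0.0054
Denominator = 84.5 * (0.163^(1/3) - 0.163/2) = 39.2718
nu = 0.0054 / 39.2718 = 1.3665e-04 mol/cm^3

1.3665e-04 mol/cm^3


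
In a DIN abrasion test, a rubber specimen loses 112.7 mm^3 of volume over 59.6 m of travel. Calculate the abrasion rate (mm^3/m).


Rate = volume_loss / distance
= 112.7 / 59.6
= 1.891 mm^3/m

1.891 mm^3/m


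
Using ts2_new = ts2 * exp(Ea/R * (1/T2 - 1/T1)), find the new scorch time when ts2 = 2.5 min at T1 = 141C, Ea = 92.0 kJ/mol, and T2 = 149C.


Convert temperatures: T1 = 141 + 273.15 = 414.15 K, T2 = 149 + 273.15 = 422.15 K
ts2_new = 2.5 * exp(92000 / 8.314 * (1/422.15 - 1/414.15))
1/T2 - 1/T1 = -4.5758e-05
ts2_new = 1.51 min

1.51 min


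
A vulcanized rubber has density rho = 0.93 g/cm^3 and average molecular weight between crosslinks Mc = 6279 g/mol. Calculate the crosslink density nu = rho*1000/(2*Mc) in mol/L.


nu = rho * 1000 / (2 * Mc)
nu = 0.93 * 1000 / (2 * 6279)
nu = 930.0 / 12558
nu = 0.0741 mol/L

0.0741 mol/L


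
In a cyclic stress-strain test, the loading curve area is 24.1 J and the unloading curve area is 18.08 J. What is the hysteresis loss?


Hysteresis loss = loading - unloading
= 24.1 - 18.08
= 6.02 J

6.02 J


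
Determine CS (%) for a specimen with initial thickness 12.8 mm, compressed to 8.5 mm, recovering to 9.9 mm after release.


CS = (t0 - recovered) / (t0 - ts) * 100
= (12.8 - 9.9) / (12.8 - 8.5) * 100
= 2.9 / 4.3 * 100
= 67.4%

67.4%


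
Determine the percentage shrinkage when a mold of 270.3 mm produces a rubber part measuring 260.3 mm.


Shrinkage = (mold - part) / mold * 100
= (270.3 - 260.3) / 270.3 * 100
= 10.0 / 270.3 * 100
= 3.7%

3.7%


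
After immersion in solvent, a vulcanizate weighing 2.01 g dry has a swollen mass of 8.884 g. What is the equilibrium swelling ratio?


Q = W_swollen / W_dry
Q = 8.884 / 2.01
Q = 4.42

Q = 4.42


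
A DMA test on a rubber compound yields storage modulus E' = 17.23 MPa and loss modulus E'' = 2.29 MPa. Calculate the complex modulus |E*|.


|E*| = sqrt(E'^2 + E''^2)
= sqrt(17.23^2 + 2.29^2)
= sqrt(296.8729 + 5.2441)
= 17.382 MPa

17.382 MPa


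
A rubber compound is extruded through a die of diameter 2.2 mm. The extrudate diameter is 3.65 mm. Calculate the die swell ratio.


Die swell ratio = D_extrudate / D_die
= 3.65 / 2.2
= 1.659

Die swell = 1.659


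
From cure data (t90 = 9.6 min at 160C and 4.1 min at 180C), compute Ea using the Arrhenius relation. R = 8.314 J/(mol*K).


T1 = 433.15 K, T2 = 453.15 K
1/T1 - 1/T2 = 1.0189e-04
ln(t1/t2) = ln(9.6/4.1) = 0.8508
Ea = 8.314 * 0.8508 / 1.0189e-04 = 69418.5633 J/mol
Ea = 69.42 kJ/mol

69.42 kJ/mol


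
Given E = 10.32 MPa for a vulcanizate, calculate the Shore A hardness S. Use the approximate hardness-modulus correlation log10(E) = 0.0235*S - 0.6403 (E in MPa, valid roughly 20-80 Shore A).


log10(E) = 0.0235*S - 0.6403  =>  S = (log10(E) + 0.6403) / 0.0235
log10(10.32) = 1.013680
S = (1.013680 + 0.6403) / 0.0235 = 1.653980 / 0.0235
S = 70.4

Shore A = 70.4


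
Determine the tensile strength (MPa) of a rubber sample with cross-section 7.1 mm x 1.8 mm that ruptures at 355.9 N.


Area = width * thickness = 7.1 * 1.8 = 12.78 mm^2
TS = force / area = 355.9 / 12.78 = 27.85 MPa

27.85 MPa


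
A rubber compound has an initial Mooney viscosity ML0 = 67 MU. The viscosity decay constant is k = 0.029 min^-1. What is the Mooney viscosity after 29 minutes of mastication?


ML = ML0 * exp(-k * t)
ML = 67 * exp(-0.029 * 29)
ML = 67 * 0.4313
ML = 28.9 MU

28.9 MU


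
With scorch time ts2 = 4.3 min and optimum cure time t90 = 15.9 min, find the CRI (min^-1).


CRI = 100 / (t90 - ts2)
= 100 / (15.9 - 4.3)
= 100 / 11.6
= 8.62 min^-1

8.62 min^-1


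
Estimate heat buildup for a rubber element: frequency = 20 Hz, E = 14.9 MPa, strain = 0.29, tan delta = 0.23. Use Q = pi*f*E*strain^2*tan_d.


Q = pi * f * E * strain^2 * tan_d
= pi * 20 * 14.9 * 0.29^2 * 0.23
= pi * 20 * 14.9 * 0.0841 * 0.23
= 18.1088

Q = 18.1088


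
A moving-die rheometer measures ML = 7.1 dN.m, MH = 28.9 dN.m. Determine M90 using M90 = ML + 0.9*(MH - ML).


M90 = ML + 0.9 * (MH - ML)
M90 = 7.1 + 0.9 * (28.9 - 7.1)
M90 = 7.1 + 0.9 * 21.8
M90 = 26.72 dN.m

26.72 dN.m


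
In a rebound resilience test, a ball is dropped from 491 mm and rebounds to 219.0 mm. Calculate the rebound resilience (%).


Resilience = h_rebound / h_drop * 100
= 219.0 / 491 * 100
= 44.6%

44.6%


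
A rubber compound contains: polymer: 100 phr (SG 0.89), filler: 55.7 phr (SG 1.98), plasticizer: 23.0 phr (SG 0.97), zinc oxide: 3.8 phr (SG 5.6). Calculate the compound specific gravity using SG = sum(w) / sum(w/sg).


Sum of weights = 182.5
Volume contributions:
  polymer: 100/0.89 = 112.3596
  filler: 55.7/1.98 = 28.1313
  plasticizer: 23.0/0.97 = 23.7113
  zinc oxide: 3.8/5.6 = 0.6786
Sum of volumes = 164.8808
SG = 182.5 / 164.8808 = 1.107

SG = 1.107


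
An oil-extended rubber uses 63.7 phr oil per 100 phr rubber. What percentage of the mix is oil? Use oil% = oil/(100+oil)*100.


Oil % = oil / (100 + oil) * 100
= 63.7 / (100 + 63.7) * 100
= 63.7 / 163.7 * 100
= 38.91%

38.91%


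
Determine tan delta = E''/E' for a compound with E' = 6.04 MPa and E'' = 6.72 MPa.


tan delta = E'' / E'
= 6.72 / 6.04
= 1.1126

tan delta = 1.1126


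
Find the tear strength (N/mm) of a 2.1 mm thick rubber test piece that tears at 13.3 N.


Tear strength = force / thickness
= 13.3 / 2.1
= 6.33 N/mm

6.33 N/mm


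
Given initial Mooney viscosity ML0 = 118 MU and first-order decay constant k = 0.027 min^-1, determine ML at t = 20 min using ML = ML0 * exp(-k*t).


ML = ML0 * exp(-k * t)
ML = 118 * exp(-0.027 * 20)
ML = 118 * 0.5827
ML = 68.76 MU

68.76 MU


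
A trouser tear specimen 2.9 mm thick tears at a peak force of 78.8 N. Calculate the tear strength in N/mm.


Tear strength = force / thickness
= 78.8 / 2.9
= 27.17 N/mm

27.17 N/mm


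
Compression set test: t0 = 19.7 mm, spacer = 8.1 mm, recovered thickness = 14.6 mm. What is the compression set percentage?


CS = (t0 - recovered) / (t0 - ts) * 100
= (19.7 - 14.6) / (19.7 - 8.1) * 100
= 5.1 / 11.6 * 100
= 44.0%

44.0%


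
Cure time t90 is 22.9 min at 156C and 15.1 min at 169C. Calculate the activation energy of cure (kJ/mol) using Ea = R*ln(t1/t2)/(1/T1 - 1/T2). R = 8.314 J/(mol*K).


T1 = 429.15 K, T2 = 442.15 K
1/T1 - 1/T2 = 6.8512e-05
ln(t1/t2) = ln(22.9/15.1) = 0.4164
Ea = 8.314 * 0.4164 / 6.8512e-05 = 50535.9125 J/mol
Ea = 50.54 kJ/mol

50.54 kJ/mol


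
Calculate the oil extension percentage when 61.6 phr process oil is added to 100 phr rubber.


Oil % = oil / (100 + oil) * 100
= 61.6 / (100 + 61.6) * 100
= 61.6 / 161.6 * 100
= 38.12%

38.12%


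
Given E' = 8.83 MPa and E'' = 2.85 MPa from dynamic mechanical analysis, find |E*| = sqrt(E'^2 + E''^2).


|E*| = sqrt(E'^2 + E''^2)
= sqrt(8.83^2 + 2.85^2)
= sqrt(77.9689 + 8.1225)
= 9.279 MPa

9.279 MPa


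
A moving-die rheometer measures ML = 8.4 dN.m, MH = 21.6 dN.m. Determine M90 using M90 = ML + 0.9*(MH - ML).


M90 = ML + 0.9 * (MH - ML)
M90 = 8.4 + 0.9 * (21.6 - 8.4)
M90 = 8.4 + 0.9 * 13.2
M90 = 20.28 dN.m

20.28 dN.m


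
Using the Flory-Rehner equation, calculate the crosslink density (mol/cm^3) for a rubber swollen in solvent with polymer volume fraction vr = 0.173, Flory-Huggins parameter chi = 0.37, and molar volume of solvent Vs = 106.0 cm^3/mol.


ln(1 - vr) = ln(1 - 0.173) = -0.1900
Numerator = -((-0.1900) + 0.173 + 0.37 * 0.173^2) = 0.0059
Denominator = 106.0 * (0.173^(1/3) - 0.173/2) = 49.8948
nu = 0.0059 / 49.8948 = 1.1778e-04 mol/cm^3

1.1778e-04 mol/cm^3


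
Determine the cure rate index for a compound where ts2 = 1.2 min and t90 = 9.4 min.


CRI = 100 / (t90 - ts2)
= 100 / (9.4 - 1.2)
= 100 / 8.2
= 12.2 min^-1

12.2 min^-1


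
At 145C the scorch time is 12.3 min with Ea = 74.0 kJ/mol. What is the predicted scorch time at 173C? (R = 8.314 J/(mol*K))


Convert temperatures: T1 = 145 + 273.15 = 418.15 K, T2 = 173 + 273.15 = 446.15 K
ts2_new = 12.3 * exp(74000 / 8.314 * (1/446.15 - 1/418.15))
1/T2 - 1/T1 = -1.5009e-04
ts2_new = 3.23 min

3.23 min


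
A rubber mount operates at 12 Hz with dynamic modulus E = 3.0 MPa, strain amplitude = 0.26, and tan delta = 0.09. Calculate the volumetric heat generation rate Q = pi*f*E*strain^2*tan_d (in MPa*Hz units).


Q = pi * f * E * strain^2 * tan_d
= pi * 12 * 3.0 * 0.26^2 * 0.09
= pi * 12 * 3.0 * 0.0676 * 0.09
= 0.6881

Q = 0.6881


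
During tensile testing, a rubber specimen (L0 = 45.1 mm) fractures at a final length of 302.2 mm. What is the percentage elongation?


Elongation = (Lf - L0) / L0 * 100
= (302.2 - 45.1) / 45.1 * 100
= 257.1 / 45.1 * 100
= 570.1%

570.1%


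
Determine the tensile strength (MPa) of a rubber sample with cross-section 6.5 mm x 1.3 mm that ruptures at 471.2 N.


Area = width * thickness = 6.5 * 1.3 = 8.45 mm^2
TS = force / area = 471.2 / 8.45 = 55.76 MPa

55.76 MPa


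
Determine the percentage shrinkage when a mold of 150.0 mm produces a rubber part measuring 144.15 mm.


Shrinkage = (mold - part) / mold * 100
= (150.0 - 144.15) / 150.0 * 100
= 5.85 / 150.0 * 100
= 3.9%

3.9%


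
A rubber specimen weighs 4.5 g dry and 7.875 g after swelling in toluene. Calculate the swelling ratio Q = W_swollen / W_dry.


Q = W_swollen / W_dry
Q = 7.875 / 4.5
Q = 1.75

Q = 1.75


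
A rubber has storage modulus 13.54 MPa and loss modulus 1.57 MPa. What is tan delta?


tan delta = E'' / E'
= 1.57 / 13.54
= 0.116

tan delta = 0.116


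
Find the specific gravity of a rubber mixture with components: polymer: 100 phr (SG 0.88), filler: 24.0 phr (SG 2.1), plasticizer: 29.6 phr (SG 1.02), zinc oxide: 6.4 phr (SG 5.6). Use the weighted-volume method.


Sum of weights = 160.0
Volume contributions:
  polymer: 100/0.88 = 113.6364
  filler: 24.0/2.1 = 11.4286
  plasticizer: 29.6/1.02 = 29.0196
  zinc oxide: 6.4/5.6 = 1.1429
Sum of volumes = 155.2274
SG = 160.0 / 155.2274 = 1.031

SG = 1.031


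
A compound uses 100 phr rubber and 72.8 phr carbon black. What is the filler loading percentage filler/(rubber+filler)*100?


Filler % = filler / (rubber + filler) * 100
= 72.8 / (100 + 72.8) * 100
= 72.8 / 172.8 * 100
= 42.13%

42.13%


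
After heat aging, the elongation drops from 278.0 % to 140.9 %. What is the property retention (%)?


Retention = aged / original * 100
= 140.9 / 278.0 * 100
= 50.7%

50.7%


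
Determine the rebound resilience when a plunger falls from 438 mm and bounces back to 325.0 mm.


Resilience = h_rebound / h_drop * 100
= 325.0 / 438 * 100
= 74.2%

74.2%
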